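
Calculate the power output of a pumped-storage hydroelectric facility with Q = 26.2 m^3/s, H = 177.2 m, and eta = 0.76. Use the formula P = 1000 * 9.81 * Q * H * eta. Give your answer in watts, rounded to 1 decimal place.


Apply the hydropower formula P = rho * g * Q * H * eta
rho * g = 1000 * 9.81 = 9810.0
P = 9810.0 * 26.2 * 177.2 * 0.76
P = 34613666.8 W

34613666.8


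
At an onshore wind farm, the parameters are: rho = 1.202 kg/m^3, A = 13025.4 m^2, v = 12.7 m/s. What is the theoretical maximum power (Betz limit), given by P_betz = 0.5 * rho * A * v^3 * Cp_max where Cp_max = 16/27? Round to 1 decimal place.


The Betz coefficient Cp_max = 16/27 = 0.5926
v^3 = 12.7^3 = 2048.383
P_betz = 0.5 * rho * A * v^3 * Cp_max
P_betz = 0.5 * 1.202 * 13025.4 * 2048.383 * 0.5926
P_betz = 9502391.6 W

9502391.6


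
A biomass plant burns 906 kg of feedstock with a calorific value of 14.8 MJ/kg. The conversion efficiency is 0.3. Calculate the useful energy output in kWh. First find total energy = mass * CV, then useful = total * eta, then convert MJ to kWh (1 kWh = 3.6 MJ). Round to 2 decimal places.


Total energy = mass * CV = 906 * 14.8 = 13408.8 MJ
Useful energy = total * eta = 13408.8 * 0.3 = 4022.64 MJ
Convert to kWh: 4022.64 / 3.6
Useful energy = 1117.40 kWh

1117.40


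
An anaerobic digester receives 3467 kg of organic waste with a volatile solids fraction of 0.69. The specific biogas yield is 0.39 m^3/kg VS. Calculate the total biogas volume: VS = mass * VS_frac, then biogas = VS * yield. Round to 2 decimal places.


Compute volatile solids:
  VS = mass * VS_fraction = 3467 * 0.69 = 2392.23 kg
Calculate biogas volume:
  Biogas = VS * specific_yield = 2392.23 * 0.39
  Biogas = 932.97 m^3

932.97


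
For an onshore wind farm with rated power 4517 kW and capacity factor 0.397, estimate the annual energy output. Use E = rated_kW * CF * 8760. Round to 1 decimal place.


Annual energy = rated_kW * capacity_factor * hours_per_year
Given: P_rated = 4517 kW, CF = 0.397, hours = 8760
E = 4517 * 0.397 * 8760
E = 15708861.2 kWh

15708861.2


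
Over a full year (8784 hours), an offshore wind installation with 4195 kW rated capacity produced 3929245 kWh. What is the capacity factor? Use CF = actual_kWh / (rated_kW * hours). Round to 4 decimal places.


Capacity factor = actual output / maximum possible output
Maximum possible = rated * hours = 4195 * 8784 = 36848880 kWh
CF = 3929245 / 36848880
CF = 0.1066

0.1066


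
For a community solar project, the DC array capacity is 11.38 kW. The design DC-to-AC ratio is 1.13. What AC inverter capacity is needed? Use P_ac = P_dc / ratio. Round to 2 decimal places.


The inverter AC capacity is determined by the DC/AC ratio.
Given: P_dc = 11.38 kW, DC/AC ratio = 1.13
P_ac = P_dc / ratio = 11.38 / 1.13
P_ac = 10.07 kW

10.07


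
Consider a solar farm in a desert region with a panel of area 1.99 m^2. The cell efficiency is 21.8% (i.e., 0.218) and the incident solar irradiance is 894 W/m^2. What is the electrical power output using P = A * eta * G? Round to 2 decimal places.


Use the solar power formula P = A * eta * G.
Given: A = 1.99 m^2, eta = 0.218, G = 894 W/m^2
P = 1.99 * 0.218 * 894
P = 387.84 W

387.84


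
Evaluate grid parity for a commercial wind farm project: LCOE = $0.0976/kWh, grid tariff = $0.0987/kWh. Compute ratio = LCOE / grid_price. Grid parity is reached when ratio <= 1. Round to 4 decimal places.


Compare LCOE to grid price:
  LCOE = $0.0976/kWh, Grid price = $0.0987/kWh
  Ratio = LCOE / grid_price = 0.0976 / 0.0987 = 0.9889
  Grid parity achieved (ratio <= 1)? yes

0.9889


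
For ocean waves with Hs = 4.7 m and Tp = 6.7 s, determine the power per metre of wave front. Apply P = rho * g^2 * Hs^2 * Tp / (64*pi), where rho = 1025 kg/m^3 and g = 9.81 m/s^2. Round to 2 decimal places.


Apply wave power formula:
  g^2 = 9.81^2 = 96.2361
  Hs^2 = 4.7^2 = 22.09
  Numerator = rho * g^2 * Hs^2 * Tp = 1025 * 96.2361 * 22.09 * 6.7 = 14599312.3
  Denominator = 64 * pi = 201.0619
  P = 14599312.3 / 201.0619 = 72611.02 W/m

72611.02


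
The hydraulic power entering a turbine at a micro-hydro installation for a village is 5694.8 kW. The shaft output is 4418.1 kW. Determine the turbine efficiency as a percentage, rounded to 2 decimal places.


Turbine efficiency = (output power / input power) * 100
eta = (4418.1 / 5694.8) * 100
eta = 77.58%

77.58


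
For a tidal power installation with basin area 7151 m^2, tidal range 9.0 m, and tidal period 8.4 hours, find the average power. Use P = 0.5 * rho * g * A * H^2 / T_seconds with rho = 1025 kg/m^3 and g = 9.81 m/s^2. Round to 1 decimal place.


Convert period to seconds: T = 8.4 * 3600 = 30240.0 s
H^2 = 9.0^2 = 81.0
P = 0.5 * rho * g * A * H^2 / T
P = 0.5 * 1025 * 9.81 * 7151 * 81.0 / 30240.0
P = 96301.5 W

96301.5


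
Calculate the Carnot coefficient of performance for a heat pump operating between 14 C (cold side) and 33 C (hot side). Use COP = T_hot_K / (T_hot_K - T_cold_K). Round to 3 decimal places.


Convert to Kelvin:
  T_hot = 33 + 273.15 = 306.15 K
  T_cold = 14 + 273.15 = 287.15 K
Apply Carnot COP formula:
  COP = T_hot_K / (T_hot_K - T_cold_K) = 306.15 / 19.0
  COP = 16.113

16.113


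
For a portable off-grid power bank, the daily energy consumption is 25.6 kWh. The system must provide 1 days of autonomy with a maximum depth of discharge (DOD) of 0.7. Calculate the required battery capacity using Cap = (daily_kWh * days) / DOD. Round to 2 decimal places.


Total energy needed = daily * days = 25.6 * 1 = 25.6 kWh
Account for depth of discharge:
  Cap = total_energy / DOD = 25.6 / 0.7
  Cap = 36.57 kWh

36.57


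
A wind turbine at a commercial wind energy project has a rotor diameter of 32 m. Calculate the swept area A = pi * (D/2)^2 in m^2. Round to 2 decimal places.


Compute the rotor radius:
  r = D / 2 = 32 / 2 = 16.0 m
Calculate swept area:
  A = pi * r^2 = pi * 16.0^2
  A = 804.25 m^2

804.25


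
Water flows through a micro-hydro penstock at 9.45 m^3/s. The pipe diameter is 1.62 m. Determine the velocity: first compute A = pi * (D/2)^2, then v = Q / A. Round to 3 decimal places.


Compute pipe cross-sectional area:
  A = pi * (D/2)^2 = pi * (1.62/2)^2 = 2.0612 m^2
Calculate velocity:
  v = Q / A = 9.45 / 2.0612
  v = 4.585 m/s

4.585


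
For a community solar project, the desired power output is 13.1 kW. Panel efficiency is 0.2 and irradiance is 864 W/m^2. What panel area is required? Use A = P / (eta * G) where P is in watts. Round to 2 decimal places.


Convert target power to watts: P = 13.1 * 1000 = 13100.0 W
Compute denominator: eta * G = 0.2 * 864 = 172.8
Required area A = P / (eta * G) = 13100.0 / 172.8
A = 75.81 m^2

75.81


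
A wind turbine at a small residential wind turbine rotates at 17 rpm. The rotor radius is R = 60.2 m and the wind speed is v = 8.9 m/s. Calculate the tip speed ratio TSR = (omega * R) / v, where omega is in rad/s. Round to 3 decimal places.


Convert rotational speed to rad/s:
  omega = 17 * 2 * pi / 60 = 1.7802 rad/s
Compute tip speed:
  v_tip = omega * R = 1.7802 * 60.2 = 107.17 m/s
Tip speed ratio:
  TSR = v_tip / v_wind = 107.17 / 8.9 = 12.042

12.042


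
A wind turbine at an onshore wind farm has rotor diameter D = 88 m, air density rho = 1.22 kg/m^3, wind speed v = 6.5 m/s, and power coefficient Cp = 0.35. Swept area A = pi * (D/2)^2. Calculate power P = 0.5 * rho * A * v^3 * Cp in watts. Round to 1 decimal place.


Step 1 -- Compute swept area:
  A = pi * (D/2)^2 = pi * (88/2)^2 = 6082.12 m^2
Step 2 -- Apply wind power equation:
  P = 0.5 * rho * A * v^3 * Cp
  v^3 = 6.5^3 = 274.625
  P = 0.5 * 1.22 * 6082.12 * 274.625 * 0.35
  P = 356609.7 W

356609.7


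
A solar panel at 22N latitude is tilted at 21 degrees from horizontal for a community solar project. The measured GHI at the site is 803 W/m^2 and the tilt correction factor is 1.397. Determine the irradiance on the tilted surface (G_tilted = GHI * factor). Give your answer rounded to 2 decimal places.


Identify the given values:
  GHI = 803 W/m^2, tilt correction factor = 1.397
Apply the formula G_tilted = GHI * factor:
  G_tilted = 803 * 1.397
  G_tilted = 1121.79 W/m^2

1121.79


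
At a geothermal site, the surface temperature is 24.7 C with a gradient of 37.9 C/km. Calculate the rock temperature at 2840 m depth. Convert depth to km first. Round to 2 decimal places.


Convert depth to km: 2840 / 1000 = 2.84 km
Temperature increase = gradient * depth_km = 37.9 * 2.84 = 107.64 C
Temperature at depth = T_surface + delta_T = 24.7 + 107.64
T = 132.34 C

132.34


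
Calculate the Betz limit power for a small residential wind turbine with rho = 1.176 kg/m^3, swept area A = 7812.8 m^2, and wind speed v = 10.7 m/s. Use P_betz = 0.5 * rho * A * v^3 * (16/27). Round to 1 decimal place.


The Betz coefficient Cp_max = 16/27 = 0.5926
v^3 = 10.7^3 = 1225.043
P_betz = 0.5 * rho * A * v^3 * Cp_max
P_betz = 0.5 * 1.176 * 7812.8 * 1225.043 * 0.5926
P_betz = 3334967.3 W

3334967.3


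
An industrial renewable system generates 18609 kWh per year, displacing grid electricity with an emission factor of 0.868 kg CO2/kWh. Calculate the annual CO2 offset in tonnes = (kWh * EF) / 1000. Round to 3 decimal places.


CO2 offset in kg = generation * emission_factor
CO2 offset = 18609 * 0.868 = 16152.61 kg
Convert to tonnes:
  CO2 offset = 16152.61 / 1000 = 16.153 tonnes

16.153


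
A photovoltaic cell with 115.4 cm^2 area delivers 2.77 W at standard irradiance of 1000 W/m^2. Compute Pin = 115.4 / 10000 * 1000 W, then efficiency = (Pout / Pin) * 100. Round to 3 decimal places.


First compute the input power:
  Pin = area_cm2 / 10000 * G = 115.4 / 10000 * 1000 = 11.54 W
Then compute efficiency:
  Efficiency = (Pout / Pin) * 100 = (2.77 / 11.54) * 100
  Efficiency = 24.003%

24.003


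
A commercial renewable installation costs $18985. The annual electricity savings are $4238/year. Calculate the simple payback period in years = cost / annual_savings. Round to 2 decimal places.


Simple payback period = initial cost / annual savings
Payback = 18985 / 4238
Payback = 4.48 years

4.48


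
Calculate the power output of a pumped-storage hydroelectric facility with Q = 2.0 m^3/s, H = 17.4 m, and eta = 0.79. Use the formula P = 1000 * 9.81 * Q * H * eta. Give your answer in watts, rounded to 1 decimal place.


Apply the hydropower formula P = rho * g * Q * H * eta
rho * g = 1000 * 9.81 = 9810.0
P = 9810.0 * 2.0 * 17.4 * 0.79
P = 269696.5 W

269696.5


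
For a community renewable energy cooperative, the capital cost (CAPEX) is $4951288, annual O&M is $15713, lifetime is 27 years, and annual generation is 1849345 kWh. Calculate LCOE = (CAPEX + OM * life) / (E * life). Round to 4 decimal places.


Total cost = CAPEX + OM * lifetime = 4951288 + 15713 * 27 = 4951288 + 424251 = 5375539
Total generation = annual * lifetime = 1849345 * 27 = 49932315 kWh
LCOE = 5375539 / 49932315
LCOE = 0.1077 $/kWh

0.1077


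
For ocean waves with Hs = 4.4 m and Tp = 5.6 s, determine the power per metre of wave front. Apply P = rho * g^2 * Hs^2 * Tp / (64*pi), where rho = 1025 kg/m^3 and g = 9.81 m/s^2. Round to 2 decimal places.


Apply wave power formula:
  g^2 = 9.81^2 = 96.2361
  Hs^2 = 4.4^2 = 19.36
  Numerator = rho * g^2 * Hs^2 * Tp = 1025 * 96.2361 * 19.36 * 5.6 = 10694371.34
  Denominator = 64 * pi = 201.0619
  P = 10694371.34 / 201.0619 = 53189.44 W/m

53189.44


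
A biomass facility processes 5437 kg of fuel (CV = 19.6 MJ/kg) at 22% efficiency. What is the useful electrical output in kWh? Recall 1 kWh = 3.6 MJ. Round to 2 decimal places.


Total energy = mass * CV = 5437 * 19.6 = 106565.2 MJ
Useful energy = total * eta = 106565.2 * 0.22 = 23444.34 MJ
Convert to kWh: 23444.34 / 3.6
Useful energy = 6512.32 kWh

6512.32


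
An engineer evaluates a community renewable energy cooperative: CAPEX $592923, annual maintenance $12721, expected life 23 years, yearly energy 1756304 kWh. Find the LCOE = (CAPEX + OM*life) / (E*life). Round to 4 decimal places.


Total cost = CAPEX + OM * lifetime = 592923 + 12721 * 23 = 592923 + 292583 = 885506
Total generation = annual * lifetime = 1756304 * 23 = 40394992 kWh
LCOE = 885506 / 40394992
LCOE = 0.0219 $/kWh

0.0219


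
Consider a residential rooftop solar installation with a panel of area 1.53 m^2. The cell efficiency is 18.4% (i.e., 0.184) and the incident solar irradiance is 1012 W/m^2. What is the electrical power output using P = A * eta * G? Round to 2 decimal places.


Use the solar power formula P = A * eta * G.
Given: A = 1.53 m^2, eta = 0.184, G = 1012 W/m^2
P = 1.53 * 0.184 * 1012
P = 284.90 W

284.90


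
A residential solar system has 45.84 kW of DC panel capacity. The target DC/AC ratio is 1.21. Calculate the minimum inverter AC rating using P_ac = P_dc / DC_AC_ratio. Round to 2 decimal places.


The inverter AC capacity is determined by the DC/AC ratio.
Given: P_dc = 45.84 kW, DC/AC ratio = 1.21
P_ac = P_dc / ratio = 45.84 / 1.21
P_ac = 37.88 kW

37.88


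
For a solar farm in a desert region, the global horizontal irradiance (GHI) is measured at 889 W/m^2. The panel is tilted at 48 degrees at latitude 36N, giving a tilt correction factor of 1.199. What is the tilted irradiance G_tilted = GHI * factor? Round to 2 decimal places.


Identify the given values:
  GHI = 889 W/m^2, tilt correction factor = 1.199
Apply the formula G_tilted = GHI * factor:
  G_tilted = 889 * 1.199
  G_tilted = 1065.91 W/m^2

1065.91


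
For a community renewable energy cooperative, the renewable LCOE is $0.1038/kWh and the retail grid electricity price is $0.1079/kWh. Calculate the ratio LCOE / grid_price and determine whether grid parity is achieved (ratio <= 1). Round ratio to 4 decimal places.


Compare LCOE to grid price:
  LCOE = $0.1038/kWh, Grid price = $0.1079/kWh
  Ratio = LCOE / grid_price = 0.1038 / 0.1079 = 0.9620
  Grid parity achieved (ratio <= 1)? yes

0.9620


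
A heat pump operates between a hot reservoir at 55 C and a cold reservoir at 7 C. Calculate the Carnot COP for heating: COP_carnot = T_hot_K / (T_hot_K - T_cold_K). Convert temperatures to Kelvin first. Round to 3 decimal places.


Convert to Kelvin:
  T_hot = 55 + 273.15 = 328.15 K
  T_cold = 7 + 273.15 = 280.15 K
Apply Carnot COP formula:
  COP = T_hot_K / (T_hot_K - T_cold_K) = 328.15 / 48.0
  COP = 6.836

6.836


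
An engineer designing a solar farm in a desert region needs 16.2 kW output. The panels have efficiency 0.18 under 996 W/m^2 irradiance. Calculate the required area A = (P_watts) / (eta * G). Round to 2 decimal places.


Convert target power to watts: P = 16.2 * 1000 = 16200.0 W
Compute denominator: eta * G = 0.18 * 996 = 179.28
Required area A = P / (eta * G) = 16200.0 / 179.28
A = 90.36 m^2

90.36


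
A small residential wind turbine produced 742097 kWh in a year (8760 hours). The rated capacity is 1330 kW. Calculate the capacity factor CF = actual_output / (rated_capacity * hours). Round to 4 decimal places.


Capacity factor = actual output / maximum possible output
Maximum possible = rated * hours = 1330 * 8760 = 11650800 kWh
CF = 742097 / 11650800
CF = 0.0637

0.0637


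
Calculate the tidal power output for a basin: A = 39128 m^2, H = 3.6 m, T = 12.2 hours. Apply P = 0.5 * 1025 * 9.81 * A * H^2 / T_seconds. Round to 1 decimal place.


Convert period to seconds: T = 12.2 * 3600 = 43920.0 s
H^2 = 3.6^2 = 12.96
P = 0.5 * rho * g * A * H^2 / T
P = 0.5 * 1025 * 9.81 * 39128 * 12.96 / 43920.0
P = 58048.8 W

58048.8


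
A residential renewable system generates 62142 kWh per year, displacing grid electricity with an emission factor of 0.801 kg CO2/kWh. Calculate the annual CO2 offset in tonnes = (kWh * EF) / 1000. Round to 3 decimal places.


CO2 offset in kg = generation * emission_factor
CO2 offset = 62142 * 0.801 = 49775.74 kg
Convert to tonnes:
  CO2 offset = 49775.74 / 1000 = 49.776 tonnes

49.776


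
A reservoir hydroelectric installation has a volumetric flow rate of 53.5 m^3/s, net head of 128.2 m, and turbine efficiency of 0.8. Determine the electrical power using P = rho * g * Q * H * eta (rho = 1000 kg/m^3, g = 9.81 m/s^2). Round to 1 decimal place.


Apply the hydropower formula P = rho * g * Q * H * eta
rho * g = 1000 * 9.81 = 9810.0
P = 9810.0 * 53.5 * 128.2 * 0.8
P = 53827077.6 W

53827077.6


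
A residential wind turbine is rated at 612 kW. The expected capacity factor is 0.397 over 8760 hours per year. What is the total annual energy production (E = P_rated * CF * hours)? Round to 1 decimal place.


Annual energy = rated_kW * capacity_factor * hours_per_year
Given: P_rated = 612 kW, CF = 0.397, hours = 8760
E = 612 * 0.397 * 8760
E = 2128364.6 kWh

2128364.6


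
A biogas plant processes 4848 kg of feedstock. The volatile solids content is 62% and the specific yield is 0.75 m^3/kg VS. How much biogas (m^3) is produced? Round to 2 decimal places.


Compute volatile solids:
  VS = mass * VS_fraction = 4848 * 0.62 = 3005.76 kg
Calculate biogas volume:
  Biogas = VS * specific_yield = 3005.76 * 0.75
  Biogas = 2254.32 m^3

2254.32


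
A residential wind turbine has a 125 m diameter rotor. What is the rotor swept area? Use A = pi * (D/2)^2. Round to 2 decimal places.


Compute the rotor radius:
  r = D / 2 = 125 / 2 = 62.5 m
Calculate swept area:
  A = pi * r^2 = pi * 62.5^2
  A = 12271.85 m^2

12271.85


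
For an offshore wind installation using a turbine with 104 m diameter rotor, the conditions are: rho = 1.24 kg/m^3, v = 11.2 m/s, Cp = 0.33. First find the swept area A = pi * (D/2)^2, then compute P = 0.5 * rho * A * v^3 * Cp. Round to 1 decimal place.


Step 1 -- Compute swept area:
  A = pi * (D/2)^2 = pi * (104/2)^2 = 8494.87 m^2
Step 2 -- Apply wind power equation:
  P = 0.5 * rho * A * v^3 * Cp
  v^3 = 11.2^3 = 1404.928
  P = 0.5 * 1.24 * 8494.87 * 1404.928 * 0.33
  P = 2441834.7 W

2441834.7


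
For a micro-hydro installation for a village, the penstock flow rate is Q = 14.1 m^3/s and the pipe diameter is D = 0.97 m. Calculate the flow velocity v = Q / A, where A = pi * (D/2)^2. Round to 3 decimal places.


Compute pipe cross-sectional area:
  A = pi * (D/2)^2 = pi * (0.97/2)^2 = 0.739 m^2
Calculate velocity:
  v = Q / A = 14.1 / 0.739
  v = 19.080 m/s

19.080


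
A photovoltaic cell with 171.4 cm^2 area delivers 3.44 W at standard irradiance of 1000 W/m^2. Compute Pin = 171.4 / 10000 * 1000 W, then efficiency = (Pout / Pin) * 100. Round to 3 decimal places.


First compute the input power:
  Pin = area_cm2 / 10000 * G = 171.4 / 10000 * 1000 = 17.14 W
Then compute efficiency:
  Efficiency = (Pout / Pin) * 100 = (3.44 / 17.14) * 100
  Efficiency = 20.070%

20.070


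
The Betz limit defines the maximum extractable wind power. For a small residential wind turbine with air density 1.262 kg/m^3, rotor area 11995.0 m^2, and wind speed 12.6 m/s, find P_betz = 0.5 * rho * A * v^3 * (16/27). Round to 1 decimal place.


The Betz coefficient Cp_max = 16/27 = 0.5926
v^3 = 12.6^3 = 2000.376
P_betz = 0.5 * rho * A * v^3 * Cp_max
P_betz = 0.5 * 1.262 * 11995.0 * 2000.376 * 0.5926
P_betz = 8972169.4 W

8972169.4


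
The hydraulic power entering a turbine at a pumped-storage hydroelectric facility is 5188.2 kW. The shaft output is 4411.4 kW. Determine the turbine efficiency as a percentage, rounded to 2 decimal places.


Turbine efficiency = (output power / input power) * 100
eta = (4411.4 / 5188.2) * 100
eta = 85.03%

85.03


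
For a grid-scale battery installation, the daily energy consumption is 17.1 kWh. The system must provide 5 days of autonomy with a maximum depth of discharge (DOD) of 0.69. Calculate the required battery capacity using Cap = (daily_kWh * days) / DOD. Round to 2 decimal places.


Total energy needed = daily * days = 17.1 * 5 = 85.5 kWh
Account for depth of discharge:
  Cap = total_energy / DOD = 85.5 / 0.69
  Cap = 123.91 kWh

123.91


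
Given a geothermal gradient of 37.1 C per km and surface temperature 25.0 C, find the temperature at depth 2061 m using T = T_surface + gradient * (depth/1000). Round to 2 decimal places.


Convert depth to km: 2061 / 1000 = 2.061 km
Temperature increase = gradient * depth_km = 37.1 * 2.061 = 76.46 C
Temperature at depth = T_surface + delta_T = 25.0 + 76.46
T = 101.46 C

101.46


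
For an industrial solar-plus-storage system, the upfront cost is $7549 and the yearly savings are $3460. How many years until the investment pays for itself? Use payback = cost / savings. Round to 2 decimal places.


Simple payback period = initial cost / annual savings
Payback = 7549 / 3460
Payback = 2.18 years

2.18


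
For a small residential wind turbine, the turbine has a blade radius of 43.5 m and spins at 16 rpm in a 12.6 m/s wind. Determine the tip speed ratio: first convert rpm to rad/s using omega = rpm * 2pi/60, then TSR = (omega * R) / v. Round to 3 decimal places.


Convert rotational speed to rad/s:
  omega = 16 * 2 * pi / 60 = 1.6755 rad/s
Compute tip speed:
  v_tip = omega * R = 1.6755 * 43.5 = 72.885 m/s
Tip speed ratio:
  TSR = v_tip / v_wind = 72.885 / 12.6 = 5.785

5.785


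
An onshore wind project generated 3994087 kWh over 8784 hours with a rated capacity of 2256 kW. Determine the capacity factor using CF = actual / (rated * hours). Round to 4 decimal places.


Capacity factor = actual output / maximum possible output
Maximum possible = rated * hours = 2256 * 8784 = 19816704 kWh
CF = 3994087 / 19816704
CF = 0.2016

0.2016


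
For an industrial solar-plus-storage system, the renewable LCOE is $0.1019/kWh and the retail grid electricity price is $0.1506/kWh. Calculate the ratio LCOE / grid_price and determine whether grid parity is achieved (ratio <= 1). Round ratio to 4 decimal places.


Compare LCOE to grid price:
  LCOE = $0.1019/kWh, Grid price = $0.1506/kWh
  Ratio = LCOE / grid_price = 0.1019 / 0.1506 = 0.6766
  Grid parity achieved (ratio <= 1)? yes

0.6766


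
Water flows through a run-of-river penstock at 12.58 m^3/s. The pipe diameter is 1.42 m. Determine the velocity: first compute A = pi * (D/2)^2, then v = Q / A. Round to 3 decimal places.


Compute pipe cross-sectional area:
  A = pi * (D/2)^2 = pi * (1.42/2)^2 = 1.5837 m^2
Calculate velocity:
  v = Q / A = 12.58 / 1.5837
  v = 7.944 m/s

7.944


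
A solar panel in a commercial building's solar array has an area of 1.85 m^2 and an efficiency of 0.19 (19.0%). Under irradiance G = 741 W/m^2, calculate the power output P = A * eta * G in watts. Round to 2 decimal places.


Use the solar power formula P = A * eta * G.
Given: A = 1.85 m^2, eta = 0.19, G = 741 W/m^2
P = 1.85 * 0.19 * 741
P = 260.46 W

260.46


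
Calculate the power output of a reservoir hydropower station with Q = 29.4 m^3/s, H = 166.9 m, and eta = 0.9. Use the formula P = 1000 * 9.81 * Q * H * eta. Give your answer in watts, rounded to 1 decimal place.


Apply the hydropower formula P = rho * g * Q * H * eta
rho * g = 1000 * 9.81 = 9810.0
P = 9810.0 * 29.4 * 166.9 * 0.9
P = 43322666.9 W

43322666.9


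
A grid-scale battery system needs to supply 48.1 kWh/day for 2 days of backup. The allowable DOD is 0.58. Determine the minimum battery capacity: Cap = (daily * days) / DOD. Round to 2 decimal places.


Total energy needed = daily * days = 48.1 * 2 = 96.2 kWh
Account for depth of discharge:
  Cap = total_energy / DOD = 96.2 / 0.58
  Cap = 165.86 kWh

165.86


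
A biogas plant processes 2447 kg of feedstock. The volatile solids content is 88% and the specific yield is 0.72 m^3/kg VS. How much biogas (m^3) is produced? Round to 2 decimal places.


Compute volatile solids:
  VS = mass * VS_fraction = 2447 * 0.88 = 2153.36 kg
Calculate biogas volume:
  Biogas = VS * specific_yield = 2153.36 * 0.72
  Biogas = 1550.42 m^3

1550.42


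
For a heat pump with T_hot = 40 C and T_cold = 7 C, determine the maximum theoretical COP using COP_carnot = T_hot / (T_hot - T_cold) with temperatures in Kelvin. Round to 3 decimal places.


Convert to Kelvin:
  T_hot = 40 + 273.15 = 313.15 K
  T_cold = 7 + 273.15 = 280.15 K
Apply Carnot COP formula:
  COP = T_hot_K / (T_hot_K - T_cold_K) = 313.15 / 33.0
  COP = 9.489

9.489


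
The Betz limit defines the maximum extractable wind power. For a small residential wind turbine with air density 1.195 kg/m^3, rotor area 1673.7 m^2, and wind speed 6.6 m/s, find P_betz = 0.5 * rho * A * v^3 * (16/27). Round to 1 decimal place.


The Betz coefficient Cp_max = 16/27 = 0.5926
v^3 = 6.6^3 = 287.496
P_betz = 0.5 * rho * A * v^3 * Cp_max
P_betz = 0.5 * 1.195 * 1673.7 * 287.496 * 0.5926
P_betz = 170374.1 W

170374.1


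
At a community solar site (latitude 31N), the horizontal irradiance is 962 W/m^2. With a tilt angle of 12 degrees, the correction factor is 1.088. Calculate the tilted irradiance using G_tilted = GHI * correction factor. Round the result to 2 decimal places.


Identify the given values:
  GHI = 962 W/m^2, tilt correction factor = 1.088
Apply the formula G_tilted = GHI * factor:
  G_tilted = 962 * 1.088
  G_tilted = 1046.66 W/m^2

1046.66


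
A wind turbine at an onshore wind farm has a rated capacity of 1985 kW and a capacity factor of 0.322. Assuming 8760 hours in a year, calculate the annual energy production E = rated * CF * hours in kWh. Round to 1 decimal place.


Annual energy = rated_kW * capacity_factor * hours_per_year
Given: P_rated = 1985 kW, CF = 0.322, hours = 8760
E = 1985 * 0.322 * 8760
E = 5599129.2 kWh

5599129.2


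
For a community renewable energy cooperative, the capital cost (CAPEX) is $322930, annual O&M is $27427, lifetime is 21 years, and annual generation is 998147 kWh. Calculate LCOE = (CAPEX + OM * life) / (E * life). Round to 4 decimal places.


Total cost = CAPEX + OM * lifetime = 322930 + 27427 * 21 = 322930 + 575967 = 898897
Total generation = annual * lifetime = 998147 * 21 = 20961087 kWh
LCOE = 898897 / 20961087
LCOE = 0.0429 $/kWh

0.0429


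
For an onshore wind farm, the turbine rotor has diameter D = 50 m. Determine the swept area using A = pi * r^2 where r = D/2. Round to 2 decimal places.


Compute the rotor radius:
  r = D / 2 = 50 / 2 = 25.0 m
Calculate swept area:
  A = pi * r^2 = pi * 25.0^2
  A = 1963.50 m^2

1963.50


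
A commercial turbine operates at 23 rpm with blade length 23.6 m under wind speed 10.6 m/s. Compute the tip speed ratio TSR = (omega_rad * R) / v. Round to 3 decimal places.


Convert rotational speed to rad/s:
  omega = 23 * 2 * pi / 60 = 2.4086 rad/s
Compute tip speed:
  v_tip = omega * R = 2.4086 * 23.6 = 56.842 m/s
Tip speed ratio:
  TSR = v_tip / v_wind = 56.842 / 10.6 = 5.362

5.362


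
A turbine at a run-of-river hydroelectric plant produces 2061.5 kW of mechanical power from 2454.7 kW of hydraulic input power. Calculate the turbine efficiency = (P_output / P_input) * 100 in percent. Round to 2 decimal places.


Turbine efficiency = (output power / input power) * 100
eta = (2061.5 / 2454.7) * 100
eta = 83.98%

83.98


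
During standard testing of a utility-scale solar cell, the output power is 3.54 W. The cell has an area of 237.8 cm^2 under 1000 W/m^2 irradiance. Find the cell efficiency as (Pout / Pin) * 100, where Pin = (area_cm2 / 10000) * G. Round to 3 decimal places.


First compute the input power:
  Pin = area_cm2 / 10000 * G = 237.8 / 10000 * 1000 = 23.78 W
Then compute efficiency:
  Efficiency = (Pout / Pin) * 100 = (3.54 / 23.78) * 100
  Efficiency = 14.886%

14.886


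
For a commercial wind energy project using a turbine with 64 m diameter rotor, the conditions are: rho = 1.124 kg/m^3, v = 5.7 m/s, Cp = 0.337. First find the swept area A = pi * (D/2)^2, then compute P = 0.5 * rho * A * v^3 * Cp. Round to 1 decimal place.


Step 1 -- Compute swept area:
  A = pi * (D/2)^2 = pi * (64/2)^2 = 3216.99 m^2
Step 2 -- Apply wind power equation:
  P = 0.5 * rho * A * v^3 * Cp
  v^3 = 5.7^3 = 185.193
  P = 0.5 * 1.124 * 3216.99 * 185.193 * 0.337
  P = 112834.2 W

112834.2


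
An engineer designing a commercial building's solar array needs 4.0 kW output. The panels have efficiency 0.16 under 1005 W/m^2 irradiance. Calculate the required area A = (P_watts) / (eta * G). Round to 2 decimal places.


Convert target power to watts: P = 4.0 * 1000 = 4000.0 W
Compute denominator: eta * G = 0.16 * 1005 = 160.8
Required area A = P / (eta * G) = 4000.0 / 160.8
A = 24.88 m^2

24.88


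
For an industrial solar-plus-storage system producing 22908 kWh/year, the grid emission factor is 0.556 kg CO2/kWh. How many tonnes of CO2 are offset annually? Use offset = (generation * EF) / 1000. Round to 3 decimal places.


CO2 offset in kg = generation * emission_factor
CO2 offset = 22908 * 0.556 = 12736.85 kg
Convert to tonnes:
  CO2 offset = 12736.85 / 1000 = 12.737 tonnes

12.737


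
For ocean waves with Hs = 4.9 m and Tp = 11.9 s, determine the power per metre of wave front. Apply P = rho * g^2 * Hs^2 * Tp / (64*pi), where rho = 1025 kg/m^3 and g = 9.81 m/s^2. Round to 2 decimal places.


Apply wave power formula:
  g^2 = 9.81^2 = 96.2361
  Hs^2 = 4.9^2 = 24.01
  Numerator = rho * g^2 * Hs^2 * Tp = 1025 * 96.2361 * 24.01 * 11.9 = 28183894.31
  Denominator = 64 * pi = 201.0619
  P = 28183894.31 / 201.0619 = 140175.19 W/m

140175.19


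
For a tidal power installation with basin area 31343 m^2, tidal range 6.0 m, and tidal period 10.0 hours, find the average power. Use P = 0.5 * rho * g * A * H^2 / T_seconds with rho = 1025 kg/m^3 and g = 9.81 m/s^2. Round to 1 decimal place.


Convert period to seconds: T = 10.0 * 3600 = 36000.0 s
H^2 = 6.0^2 = 36.0
P = 0.5 * rho * g * A * H^2 / T
P = 0.5 * 1025 * 9.81 * 31343 * 36.0 / 36000.0
P = 157580.9 W

157580.9


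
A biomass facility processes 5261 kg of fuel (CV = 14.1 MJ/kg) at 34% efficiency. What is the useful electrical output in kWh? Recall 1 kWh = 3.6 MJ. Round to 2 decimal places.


Total energy = mass * CV = 5261 * 14.1 = 74180.1 MJ
Useful energy = total * eta = 74180.1 * 0.34 = 25221.23 MJ
Convert to kWh: 25221.23 / 3.6
Useful energy = 7005.90 kWh

7005.90


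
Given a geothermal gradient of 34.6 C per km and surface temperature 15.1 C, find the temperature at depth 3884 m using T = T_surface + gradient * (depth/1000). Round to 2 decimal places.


Convert depth to km: 3884 / 1000 = 3.884 km
Temperature increase = gradient * depth_km = 34.6 * 3.884 = 134.39 C
Temperature at depth = T_surface + delta_T = 15.1 + 134.39
T = 149.49 C

149.49


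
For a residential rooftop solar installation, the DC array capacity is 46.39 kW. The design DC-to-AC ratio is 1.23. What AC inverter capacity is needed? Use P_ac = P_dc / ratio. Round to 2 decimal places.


The inverter AC capacity is determined by the DC/AC ratio.
Given: P_dc = 46.39 kW, DC/AC ratio = 1.23
P_ac = P_dc / ratio = 46.39 / 1.23
P_ac = 37.72 kW

37.72


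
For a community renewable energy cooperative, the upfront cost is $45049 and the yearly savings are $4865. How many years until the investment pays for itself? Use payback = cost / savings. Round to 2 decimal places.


Simple payback period = initial cost / annual savings
Payback = 45049 / 4865
Payback = 9.26 years

9.26


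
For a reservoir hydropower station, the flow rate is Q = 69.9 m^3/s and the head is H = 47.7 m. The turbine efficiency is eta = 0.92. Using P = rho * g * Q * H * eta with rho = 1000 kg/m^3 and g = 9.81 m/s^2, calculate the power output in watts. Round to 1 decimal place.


Apply the hydropower formula P = rho * g * Q * H * eta
rho * g = 1000 * 9.81 = 9810.0
P = 9810.0 * 69.9 * 47.7 * 0.92
P = 30092092.6 W

30092092.6


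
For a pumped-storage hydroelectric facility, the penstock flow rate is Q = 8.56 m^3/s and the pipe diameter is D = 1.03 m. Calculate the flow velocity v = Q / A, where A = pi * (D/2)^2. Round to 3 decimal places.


Compute pipe cross-sectional area:
  A = pi * (D/2)^2 = pi * (1.03/2)^2 = 0.8332 m^2
Calculate velocity:
  v = Q / A = 8.56 / 0.8332
  v = 10.273 m/s

10.273


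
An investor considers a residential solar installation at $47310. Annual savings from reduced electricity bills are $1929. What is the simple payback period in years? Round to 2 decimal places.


Simple payback period = initial cost / annual savings
Payback = 47310 / 1929
Payback = 24.53 years

24.53


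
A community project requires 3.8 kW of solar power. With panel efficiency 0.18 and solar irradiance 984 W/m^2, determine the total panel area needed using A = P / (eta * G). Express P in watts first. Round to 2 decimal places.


Convert target power to watts: P = 3.8 * 1000 = 3800.0 W
Compute denominator: eta * G = 0.18 * 984 = 177.12
Required area A = P / (eta * G) = 3800.0 / 177.12
A = 21.45 m^2

21.45


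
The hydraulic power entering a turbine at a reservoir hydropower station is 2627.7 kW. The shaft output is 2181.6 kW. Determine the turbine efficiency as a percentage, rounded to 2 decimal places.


Turbine efficiency = (output power / input power) * 100
eta = (2181.6 / 2627.7) * 100
eta = 83.02%

83.02


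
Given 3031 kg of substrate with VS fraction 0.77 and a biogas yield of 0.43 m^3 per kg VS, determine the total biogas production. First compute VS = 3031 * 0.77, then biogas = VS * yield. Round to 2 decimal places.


Compute volatile solids:
  VS = mass * VS_fraction = 3031 * 0.77 = 2333.87 kg
Calculate biogas volume:
  Biogas = VS * specific_yield = 2333.87 * 0.43
  Biogas = 1003.56 m^3

1003.56


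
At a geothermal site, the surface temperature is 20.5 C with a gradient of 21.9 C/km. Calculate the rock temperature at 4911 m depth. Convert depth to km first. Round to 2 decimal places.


Convert depth to km: 4911 / 1000 = 4.911 km
Temperature increase = gradient * depth_km = 21.9 * 4.911 = 107.55 C
Temperature at depth = T_surface + delta_T = 20.5 + 107.55
T = 128.05 C

128.05


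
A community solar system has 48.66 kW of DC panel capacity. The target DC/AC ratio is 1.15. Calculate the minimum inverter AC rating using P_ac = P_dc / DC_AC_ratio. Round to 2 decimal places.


The inverter AC capacity is determined by the DC/AC ratio.
Given: P_dc = 48.66 kW, DC/AC ratio = 1.15
P_ac = P_dc / ratio = 48.66 / 1.15
P_ac = 42.31 kW

42.31


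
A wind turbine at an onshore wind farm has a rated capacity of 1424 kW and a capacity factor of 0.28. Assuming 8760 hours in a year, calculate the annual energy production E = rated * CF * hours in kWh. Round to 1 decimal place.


Annual energy = rated_kW * capacity_factor * hours_per_year
Given: P_rated = 1424 kW, CF = 0.28, hours = 8760
E = 1424 * 0.28 * 8760
E = 3492787.2 kWh

3492787.2


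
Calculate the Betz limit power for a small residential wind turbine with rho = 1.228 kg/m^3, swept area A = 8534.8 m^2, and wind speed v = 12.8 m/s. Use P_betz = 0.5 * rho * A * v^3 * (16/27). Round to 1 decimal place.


The Betz coefficient Cp_max = 16/27 = 0.5926
v^3 = 12.8^3 = 2097.152
P_betz = 0.5 * rho * A * v^3 * Cp_max
P_betz = 0.5 * 1.228 * 8534.8 * 2097.152 * 0.5926
P_betz = 6512501.7 W

6512501.7


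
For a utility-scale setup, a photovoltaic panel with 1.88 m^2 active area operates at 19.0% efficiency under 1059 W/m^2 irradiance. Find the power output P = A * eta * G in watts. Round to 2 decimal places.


Use the solar power formula P = A * eta * G.
Given: A = 1.88 m^2, eta = 0.19, G = 1059 W/m^2
P = 1.88 * 0.19 * 1059
P = 378.27 W

378.27


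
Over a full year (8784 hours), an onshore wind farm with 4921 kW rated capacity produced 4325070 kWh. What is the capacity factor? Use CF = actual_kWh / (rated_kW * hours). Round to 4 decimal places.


Capacity factor = actual output / maximum possible output
Maximum possible = rated * hours = 4921 * 8784 = 43226064 kWh
CF = 4325070 / 43226064
CF = 0.1001

0.1001


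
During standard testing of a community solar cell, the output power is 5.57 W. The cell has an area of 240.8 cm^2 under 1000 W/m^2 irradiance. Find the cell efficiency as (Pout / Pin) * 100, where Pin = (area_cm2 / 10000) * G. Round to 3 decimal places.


First compute the input power:
  Pin = area_cm2 / 10000 * G = 240.8 / 10000 * 1000 = 24.08 W
Then compute efficiency:
  Efficiency = (Pout / Pin) * 100 = (5.57 / 24.08) * 100
  Efficiency = 23.131%

23.131


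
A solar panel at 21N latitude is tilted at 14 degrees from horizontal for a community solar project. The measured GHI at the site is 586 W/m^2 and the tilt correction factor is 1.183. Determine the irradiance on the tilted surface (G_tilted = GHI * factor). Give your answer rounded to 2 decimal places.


Identify the given values:
  GHI = 586 W/m^2, tilt correction factor = 1.183
Apply the formula G_tilted = GHI * factor:
  G_tilted = 586 * 1.183
  G_tilted = 693.24 W/m^2

693.24


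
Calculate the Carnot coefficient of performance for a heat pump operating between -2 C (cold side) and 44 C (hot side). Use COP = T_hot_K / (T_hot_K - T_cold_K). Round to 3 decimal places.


Convert to Kelvin:
  T_hot = 44 + 273.15 = 317.15 K
  T_cold = -2 + 273.15 = 271.15 K
Apply Carnot COP formula:
  COP = T_hot_K / (T_hot_K - T_cold_K) = 317.15 / 46.0
  COP = 6.895

6.895


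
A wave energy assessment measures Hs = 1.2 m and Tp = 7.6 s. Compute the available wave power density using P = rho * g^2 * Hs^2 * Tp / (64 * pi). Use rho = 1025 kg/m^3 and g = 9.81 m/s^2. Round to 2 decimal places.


Apply wave power formula:
  g^2 = 9.81^2 = 96.2361
  Hs^2 = 1.2^2 = 1.44
  Numerator = rho * g^2 * Hs^2 * Tp = 1025 * 96.2361 * 1.44 * 7.6 = 1079538.08
  Denominator = 64 * pi = 201.0619
  P = 1079538.08 / 201.0619 = 5369.18 W/m

5369.18


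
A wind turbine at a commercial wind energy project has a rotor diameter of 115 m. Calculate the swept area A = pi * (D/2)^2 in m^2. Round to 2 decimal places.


Compute the rotor radius:
  r = D / 2 = 115 / 2 = 57.5 m
Calculate swept area:
  A = pi * r^2 = pi * 57.5^2
  A = 10386.89 m^2

10386.89


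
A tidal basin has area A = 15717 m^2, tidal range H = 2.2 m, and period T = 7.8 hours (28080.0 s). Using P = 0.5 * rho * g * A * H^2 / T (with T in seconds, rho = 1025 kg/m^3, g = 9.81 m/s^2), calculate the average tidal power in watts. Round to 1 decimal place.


Convert period to seconds: T = 7.8 * 3600 = 28080.0 s
H^2 = 2.2^2 = 4.84
P = 0.5 * rho * g * A * H^2 / T
P = 0.5 * 1025 * 9.81 * 15717 * 4.84 / 28080.0
P = 13620.1 W

13620.1


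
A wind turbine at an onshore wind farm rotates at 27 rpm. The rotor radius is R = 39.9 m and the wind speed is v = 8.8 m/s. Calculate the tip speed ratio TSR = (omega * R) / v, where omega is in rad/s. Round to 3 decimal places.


Convert rotational speed to rad/s:
  omega = 27 * 2 * pi / 60 = 2.8274 rad/s
Compute tip speed:
  v_tip = omega * R = 2.8274 * 39.9 = 112.815 m/s
Tip speed ratio:
  TSR = v_tip / v_wind = 112.815 / 8.8 = 12.820

12.820


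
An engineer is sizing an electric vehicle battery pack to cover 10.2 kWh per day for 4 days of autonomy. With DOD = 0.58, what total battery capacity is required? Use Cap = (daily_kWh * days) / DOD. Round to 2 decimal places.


Total energy needed = daily * days = 10.2 * 4 = 40.8 kWh
Account for depth of discharge:
  Cap = total_energy / DOD = 40.8 / 0.58
  Cap = 70.34 kWh

70.34


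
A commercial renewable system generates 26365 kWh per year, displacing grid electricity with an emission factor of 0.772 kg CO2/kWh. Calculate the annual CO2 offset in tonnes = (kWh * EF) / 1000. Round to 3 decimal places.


CO2 offset in kg = generation * emission_factor
CO2 offset = 26365 * 0.772 = 20353.78 kg
Convert to tonnes:
  CO2 offset = 20353.78 / 1000 = 20.354 tonnes

20.354


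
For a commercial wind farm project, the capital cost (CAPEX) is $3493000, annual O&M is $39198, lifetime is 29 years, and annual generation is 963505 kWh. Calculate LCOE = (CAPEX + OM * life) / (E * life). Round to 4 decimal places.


Total cost = CAPEX + OM * lifetime = 3493000 + 39198 * 29 = 3493000 + 1136742 = 4629742
Total generation = annual * lifetime = 963505 * 29 = 27941645 kWh
LCOE = 4629742 / 27941645
LCOE = 0.1657 $/kWh

0.1657


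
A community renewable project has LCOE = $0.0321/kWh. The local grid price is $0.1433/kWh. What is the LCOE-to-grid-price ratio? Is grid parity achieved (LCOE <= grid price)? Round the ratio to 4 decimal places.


Compare LCOE to grid price:
  LCOE = $0.0321/kWh, Grid price = $0.1433/kWh
  Ratio = LCOE / grid_price = 0.0321 / 0.1433 = 0.2240
  Grid parity achieved (ratio <= 1)? yes

0.2240
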